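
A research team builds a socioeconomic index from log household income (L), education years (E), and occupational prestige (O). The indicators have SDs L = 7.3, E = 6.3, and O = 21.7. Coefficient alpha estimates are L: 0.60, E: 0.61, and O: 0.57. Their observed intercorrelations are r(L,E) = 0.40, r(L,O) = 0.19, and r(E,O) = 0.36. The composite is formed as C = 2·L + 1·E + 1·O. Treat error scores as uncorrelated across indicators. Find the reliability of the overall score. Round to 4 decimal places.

0.7016

Var(C) = 2²·7.3² + 6.3² + 21.7² + 2·[2·7.3·6.3·0.40 + 2·7.3·21.7·0.19 + 6.3·21.7·0.36] = 723.74 + 292.407 = 1016.15.
Because errors are independent across components, Cov(Tᵢ,Tⱼ) = Cov(Xᵢ,Xⱼ); the off-diagonal part of the true-score variance is the same as above.
True-score variance = [2²·7.3²·0.60 + 6.3²·0.61 + 21.7²·0.57] + 292.407 = 420.514 + 292.407 = 712.921.
Reliability = 712.921 / 1016.15 = 0.7016.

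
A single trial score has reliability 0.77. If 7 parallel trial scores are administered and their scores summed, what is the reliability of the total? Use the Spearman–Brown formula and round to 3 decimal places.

0.959

ρ_k = kρ / (1 + (k−1)ρ) = 7·0.77 / (1 + 6·0.77) = 5.390 / 5.620 = 0.959.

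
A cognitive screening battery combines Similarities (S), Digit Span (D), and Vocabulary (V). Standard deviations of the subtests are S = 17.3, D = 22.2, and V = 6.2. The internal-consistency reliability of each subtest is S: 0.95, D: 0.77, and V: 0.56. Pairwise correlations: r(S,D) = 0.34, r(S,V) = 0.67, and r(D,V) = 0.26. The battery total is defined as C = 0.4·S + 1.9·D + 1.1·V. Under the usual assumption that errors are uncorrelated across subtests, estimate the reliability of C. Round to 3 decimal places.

0.811

Var(C) = 0.4²·17.3² + 1.9²·22.2² + 1.1²·6.2² + 2·[0.76·17.3·22.2·0.34 + 0.44·17.3·6.2·0.67 + 2.09·22.2·6.2·0.26] = 1873.55 + 411.31 = 2284.86.
Because errors are independent across components, Cov(Tᵢ,Tⱼ) = Cov(Xᵢ,Xⱼ); the off-diagonal part of the true-score variance is the same as above.
True-score variance = [0.4²·17.3²·0.95 + 1.9²·22.2²·0.77 + 1.1²·6.2²·0.56] + 411.31 = 1441.49 + 411.31 = 1852.8.
Reliability = 1852.8 / 2284.86 = 0.811.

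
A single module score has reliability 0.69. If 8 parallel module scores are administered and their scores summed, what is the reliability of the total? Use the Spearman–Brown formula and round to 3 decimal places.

0.947

ρ_k = kρ / (1 + (k−1)ρ) = 8·0.69 / (1 + 7·0.69) = 5.520 / 5.830 = 0.947.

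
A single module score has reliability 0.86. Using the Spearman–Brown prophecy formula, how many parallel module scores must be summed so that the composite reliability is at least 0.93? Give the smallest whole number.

3

k ≥ ρ*(1−ρ₁)/(ρ₁(1−ρ*)) = 0.93·0.14 / (0.86·0.07) = 2.163.
Smallest integer k = 3.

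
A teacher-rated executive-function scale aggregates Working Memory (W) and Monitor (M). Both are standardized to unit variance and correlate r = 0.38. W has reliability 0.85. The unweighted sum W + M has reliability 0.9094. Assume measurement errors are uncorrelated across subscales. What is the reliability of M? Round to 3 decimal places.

0.900

Var(W+M) = 2 + 2·0.38 = 2.760.
True-score variance = ρ_W + ρ_M + 2·0.38, so 0.9094 = (0.85 + ρ_M + 0.76) / 2.760.
ρ_M = 0.9094·2.760 − 0.85 − 0.76 = 0.900.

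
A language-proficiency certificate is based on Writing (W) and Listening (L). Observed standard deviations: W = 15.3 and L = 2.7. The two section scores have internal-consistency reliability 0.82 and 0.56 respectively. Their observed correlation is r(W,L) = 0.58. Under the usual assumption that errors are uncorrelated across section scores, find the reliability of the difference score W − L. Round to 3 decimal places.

0.766

Var(W−L) = 15.3² + 2.7² − 2·15.3·2.7·0.58 = 241.38 − 47.9196 = 193.46.
Under uncorrelated errors the observed covariances equal the true-score covariances, so only the own-variance terms attenuate.
True-score variance = [15.3²·0.82 + 2.7²·0.56] − 47.9196 = 196.036 − 47.9196 = 148.117.
Reliability = 148.117 / 193.46 = 0.766.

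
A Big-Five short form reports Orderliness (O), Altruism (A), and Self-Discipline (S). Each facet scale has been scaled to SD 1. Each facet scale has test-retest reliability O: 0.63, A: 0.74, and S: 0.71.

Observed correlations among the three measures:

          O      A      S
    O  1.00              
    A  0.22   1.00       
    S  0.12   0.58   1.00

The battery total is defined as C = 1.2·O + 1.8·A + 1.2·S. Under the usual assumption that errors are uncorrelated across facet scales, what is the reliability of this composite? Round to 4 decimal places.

0.8193

Var(C) = 1.2² + 1.8² + 1.2² + 2·[2.16·0.22 + 1.44·0.12 + 2.16·0.58] = 6.12 + 3.8016 = 9.9216.
Under uncorrelated errors the observed covariances equal the true-score covariances, so only the own-variance terms attenuate.
True-score variance = [1.2²·0.63 + 1.8²·0.74 + 1.2²·0.71] + 3.8016 = 4.3272 + 3.8016 = 8.1288.
Reliability = 8.1288 / 9.9216 = 0.8193.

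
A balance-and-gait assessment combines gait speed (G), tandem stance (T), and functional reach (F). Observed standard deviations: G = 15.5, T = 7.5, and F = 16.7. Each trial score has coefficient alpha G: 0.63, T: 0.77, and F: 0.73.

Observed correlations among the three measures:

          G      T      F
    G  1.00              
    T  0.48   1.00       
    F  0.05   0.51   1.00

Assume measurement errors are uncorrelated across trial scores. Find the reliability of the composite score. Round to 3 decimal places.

Var(G+T+F) = 15.5² + 7.5² + 16.7² + 2·[15.5·7.5·0.48 + 15.5·16.7·0.05 + 7.5·16.7·0.51] = 575.39 + 265.24 = 840.63.
Because errors are independent across components, Cov(Tᵢ,Tⱼ) = Cov(Xᵢ,Xⱼ); the off-diagonal part of the true-score variance is the same as above.
True-score variance = [15.5²·0.63 + 7.5²·0.77 + 16.7²·0.73] + 265.24 = 398.26 + 265.24 = 663.5.
Reliability = 663.5 / 840.63 = 0.789.

0.789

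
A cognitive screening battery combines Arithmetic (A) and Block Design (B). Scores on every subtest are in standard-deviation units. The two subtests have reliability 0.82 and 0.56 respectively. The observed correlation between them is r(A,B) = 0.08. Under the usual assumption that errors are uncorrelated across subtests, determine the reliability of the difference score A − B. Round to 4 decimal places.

0.6630

Var(A−B) = 1 + 1 − 2·0.08 = 2 − 0.16 = 1.84.
With uncorrelated errors the cross-covariances are all true-score covariance, so they carry over unchanged; only the diagonal terms shrink to ρᵢσᵢ².
True-score variance = [0.82 + 0.56] − 0.16 = 1.38 − 0.16 = 1.22.
Reliability = 1.22 / 1.84 = 0.6630.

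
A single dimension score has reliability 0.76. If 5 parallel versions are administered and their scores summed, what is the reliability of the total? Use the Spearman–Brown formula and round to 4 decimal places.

ρ_k = kρ / (1 + (k−1)ρ) = 5·0.76 / (1 + 4·0.76) = 3.800 / 4.040 = 0.9406.

0.9406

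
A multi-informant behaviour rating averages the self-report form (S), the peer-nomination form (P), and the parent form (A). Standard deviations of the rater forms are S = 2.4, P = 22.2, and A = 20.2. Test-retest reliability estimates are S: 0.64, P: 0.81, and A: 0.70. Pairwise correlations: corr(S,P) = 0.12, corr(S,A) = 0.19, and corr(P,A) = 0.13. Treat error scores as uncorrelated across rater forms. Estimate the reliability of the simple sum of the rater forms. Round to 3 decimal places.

0.793

Var(S+P+A) = 2.4² + 22.2² + 20.2² + 2·[2.4·22.2·0.12 + 2.4·20.2·0.19 + 22.2·20.2·0.13] = 906.64 + 147.804 = 1054.44.
Under uncorrelated errors the observed covariances equal the true-score covariances, so only the own-variance terms attenuate.
True-score variance = [2.4²·0.64 + 22.2²·0.81 + 20.2²·0.70] + 147.804 = 688.515 + 147.804 = 836.319.
Reliability = 836.319 / 1054.44 = 0.793.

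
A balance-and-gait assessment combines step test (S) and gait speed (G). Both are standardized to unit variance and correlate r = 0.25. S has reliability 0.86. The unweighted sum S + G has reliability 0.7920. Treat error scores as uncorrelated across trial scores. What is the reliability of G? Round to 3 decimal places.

Var(S+G) = 2 + 2·0.25 = 2.500.
True-score variance = ρ_S + ρ_G + 2·0.25, so 0.7920 = (0.86 + ρ_G + 0.50) / 2.500.
ρ_G = 0.7920·2.500 − 0.86 − 0.50 = 0.620.

0.620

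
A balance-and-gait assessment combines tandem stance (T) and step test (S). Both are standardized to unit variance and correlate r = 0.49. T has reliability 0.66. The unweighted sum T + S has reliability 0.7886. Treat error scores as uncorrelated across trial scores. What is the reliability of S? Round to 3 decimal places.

Var(T+S) = 2 + 2·0.49 = 2.980.
True-score variance = ρ_T + ρ_S + 2·0.49, so 0.7886 = (0.66 + ρ_S + 0.98) / 2.980.
ρ_S = 0.7886·2.980 − 0.66 − 0.98 = 0.710.

0.710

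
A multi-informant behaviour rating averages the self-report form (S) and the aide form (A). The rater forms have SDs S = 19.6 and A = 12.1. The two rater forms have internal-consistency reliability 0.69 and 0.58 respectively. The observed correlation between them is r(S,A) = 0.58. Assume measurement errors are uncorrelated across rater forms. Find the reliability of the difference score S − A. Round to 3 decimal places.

0.293

Var(S−A) = 19.6² + 12.1² − 2·19.6·12.1·0.58 = 530.57 − 275.106 = 255.464.
With uncorrelated errors the cross-covariances are all true-score covariance, so they carry over unchanged; only the diagonal terms shrink to ρᵢσᵢ².
True-score variance = [19.6²·0.69 + 12.1²·0.58] − 275.106 = 349.988 − 275.106 = 74.8826.
Reliability = 74.8826 / 255.464 = 0.293.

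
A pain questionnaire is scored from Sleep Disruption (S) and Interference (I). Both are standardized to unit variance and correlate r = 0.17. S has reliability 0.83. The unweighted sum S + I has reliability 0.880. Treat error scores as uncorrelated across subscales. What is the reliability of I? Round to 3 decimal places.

0.889

Var(S+I) = 2 + 2·0.17 = 2.340.
True-score variance = ρ_S + ρ_I + 2·0.17, so 0.880 = (0.83 + ρ_I + 0.34) / 2.340.
ρ_I = 0.880·2.340 − 0.83 − 0.34 = 0.889.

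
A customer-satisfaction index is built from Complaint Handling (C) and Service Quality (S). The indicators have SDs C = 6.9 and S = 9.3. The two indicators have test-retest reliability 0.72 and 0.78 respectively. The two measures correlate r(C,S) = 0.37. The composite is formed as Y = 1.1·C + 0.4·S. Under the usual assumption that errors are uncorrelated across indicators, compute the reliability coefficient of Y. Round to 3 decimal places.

Var(Y) = 1.1²·6.9² + 0.4²·9.3² + 2·[0.44·6.9·9.3·0.37] = 71.4465 + 20.8938 = 92.3403.
With uncorrelated errors the cross-covariances are all true-score covariance, so they carry over unchanged; only the diagonal terms shrink to ρᵢσᵢ².
True-score variance = [1.1²·6.9²·0.72 + 0.4²·9.3²·0.78] + 20.8938 = 52.2718 + 20.8938 = 73.1655.
Reliability = 73.1655 / 92.3403 = 0.792.

0.792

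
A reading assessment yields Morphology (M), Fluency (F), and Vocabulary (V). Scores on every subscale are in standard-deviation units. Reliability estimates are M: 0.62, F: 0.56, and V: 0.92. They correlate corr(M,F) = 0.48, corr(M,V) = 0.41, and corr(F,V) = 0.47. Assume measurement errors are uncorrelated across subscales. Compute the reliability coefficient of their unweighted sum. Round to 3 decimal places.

0.843

Var(M+F+V) = 3 + 2·[0.48 + 0.41 + 0.47] = 3 + 2.72 = 5.72.
Under uncorrelated errors the observed covariances equal the true-score covariances, so only the own-variance terms attenuate.
True-score variance = [0.62 + 0.56 + 0.92] + 2.72 = 2.1 + 2.72 = 4.82.
Reliability = 4.82 / 5.72 = 0.843.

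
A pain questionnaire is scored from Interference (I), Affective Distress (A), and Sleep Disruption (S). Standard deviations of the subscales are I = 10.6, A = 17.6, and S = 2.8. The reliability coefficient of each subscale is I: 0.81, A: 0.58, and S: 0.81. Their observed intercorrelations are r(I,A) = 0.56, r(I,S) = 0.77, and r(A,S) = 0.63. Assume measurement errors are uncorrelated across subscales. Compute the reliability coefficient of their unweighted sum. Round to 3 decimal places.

0.795

Var(I+A+S) = 10.6² + 17.6² + 2.8² + 2·[10.6·17.6·0.56 + 10.6·2.8·0.77 + 17.6·2.8·0.63] = 429.96 + 316.747 = 746.707.
Under uncorrelated errors the observed covariances equal the true-score covariances, so only the own-variance terms attenuate.
True-score variance = [10.6²·0.81 + 17.6²·0.58 + 2.8²·0.81] + 316.747 = 277.023 + 316.747 = 593.77.
Reliability = 593.77 / 746.707 = 0.795.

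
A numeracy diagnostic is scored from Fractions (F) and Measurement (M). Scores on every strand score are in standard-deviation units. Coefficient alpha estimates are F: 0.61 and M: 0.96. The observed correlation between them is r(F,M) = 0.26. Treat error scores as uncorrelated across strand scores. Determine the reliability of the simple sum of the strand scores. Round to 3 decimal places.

Var(F+M) = 2 + 2·[0.26] = 2 + 0.52 = 2.52.
Under uncorrelated errors the observed covariances equal the true-score covariances, so only the own-variance terms attenuate.
True-score variance = [0.61 + 0.96] + 0.52 = 1.57 + 0.52 = 2.09.
Reliability = 2.09 / 2.52 = 0.829.

0.829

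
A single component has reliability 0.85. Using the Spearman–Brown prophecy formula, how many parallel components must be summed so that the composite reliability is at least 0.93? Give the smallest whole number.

3

k ≥ ρ*(1−ρ₁)/(ρ₁(1−ρ*)) = 0.93·0.15 / (0.85·0.07) = 2.345.
Smallest integer k = 3.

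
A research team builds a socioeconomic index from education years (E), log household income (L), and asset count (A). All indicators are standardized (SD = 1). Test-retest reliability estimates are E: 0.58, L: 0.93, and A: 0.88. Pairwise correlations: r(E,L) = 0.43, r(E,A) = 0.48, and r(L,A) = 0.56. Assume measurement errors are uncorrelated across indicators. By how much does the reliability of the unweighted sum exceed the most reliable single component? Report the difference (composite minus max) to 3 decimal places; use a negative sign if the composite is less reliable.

-0.033

Var(sum) = 3 + 2.94 = 5.94; true-score variance = 2.39 + 2.94 = 5.33; composite reliability = 0.8973.
Max component reliability = 0.9300.
Difference = 0.8973 − 0.9300 = -0.033.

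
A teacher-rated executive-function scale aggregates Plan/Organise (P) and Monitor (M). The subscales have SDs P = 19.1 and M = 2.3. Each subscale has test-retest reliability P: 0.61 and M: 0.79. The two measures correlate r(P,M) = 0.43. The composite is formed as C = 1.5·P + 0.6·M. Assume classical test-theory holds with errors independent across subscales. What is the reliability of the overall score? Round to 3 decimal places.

Var(C) = 1.5²·19.1² + 0.6²·2.3² + 2·[0.9·19.1·2.3·0.43] = 822.727 + 34.0018 = 856.729.
Because errors are independent across components, Cov(Tᵢ,Tⱼ) = Cov(Xᵢ,Xⱼ); the off-diagonal part of the true-score variance is the same as above.
True-score variance = [1.5²·19.1²·0.61 + 0.6²·2.3²·0.79] + 34.0018 = 502.206 + 34.0018 = 536.208.
Reliability = 536.208 / 856.729 = 0.626.

0.626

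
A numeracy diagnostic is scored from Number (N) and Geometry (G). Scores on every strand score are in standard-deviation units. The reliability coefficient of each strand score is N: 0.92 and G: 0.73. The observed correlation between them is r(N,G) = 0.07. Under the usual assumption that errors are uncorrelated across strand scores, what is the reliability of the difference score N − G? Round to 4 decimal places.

Var(N−G) = 1 + 1 − 2·0.07 = 2 − 0.14 = 1.86.
Because errors are independent across components, Cov(Tᵢ,Tⱼ) = Cov(Xᵢ,Xⱼ); the off-diagonal part of the true-score variance is the same as above.
True-score variance = [0.92 + 0.73] − 0.14 = 1.65 − 0.14 = 1.51.
Reliability = 1.51 / 1.86 = 0.8118.

0.8118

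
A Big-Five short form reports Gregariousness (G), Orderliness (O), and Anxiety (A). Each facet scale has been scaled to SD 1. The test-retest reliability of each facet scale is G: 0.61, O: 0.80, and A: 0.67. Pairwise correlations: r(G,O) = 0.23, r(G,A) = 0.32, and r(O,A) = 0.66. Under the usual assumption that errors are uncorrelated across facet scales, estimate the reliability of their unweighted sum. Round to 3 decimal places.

0.830

Var(G+O+A) = 3 + 2·[0.23 + 0.32 + 0.66] = 3 + 2.42 = 5.42.
With uncorrelated errors the cross-covariances are all true-score covariance, so they carry over unchanged; only the diagonal terms shrink to ρᵢσᵢ².
True-score variance = [0.61 + 0.80 + 0.67] + 2.42 = 2.08 + 2.42 = 4.5.
Reliability = 4.5 / 5.42 = 0.830.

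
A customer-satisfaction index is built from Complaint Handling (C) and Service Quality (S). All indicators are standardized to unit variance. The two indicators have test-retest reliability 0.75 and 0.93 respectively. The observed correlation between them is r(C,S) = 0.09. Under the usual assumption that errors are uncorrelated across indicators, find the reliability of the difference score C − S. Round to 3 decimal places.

Var(C−S) = 1 + 1 − 2·0.09 = 2 − 0.18 = 1.82.
Because errors are independent across components, Cov(Tᵢ,Tⱼ) = Cov(Xᵢ,Xⱼ); the off-diagonal part of the true-score variance is the same as above.
True-score variance = [0.75 + 0.93] − 0.18 = 1.68 − 0.18 = 1.5.
Reliability = 1.5 / 1.82 = 0.824.

0.824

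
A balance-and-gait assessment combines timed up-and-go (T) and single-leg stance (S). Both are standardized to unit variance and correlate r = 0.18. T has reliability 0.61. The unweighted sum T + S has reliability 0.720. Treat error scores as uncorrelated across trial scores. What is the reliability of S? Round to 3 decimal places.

Var(T+S) = 2 + 2·0.18 = 2.360.
True-score variance = ρ_T + ρ_S + 2·0.18, so 0.720 = (0.61 + ρ_S + 0.36) / 2.360.
ρ_S = 0.720·2.360 − 0.61 − 0.36 = 0.729.

0.729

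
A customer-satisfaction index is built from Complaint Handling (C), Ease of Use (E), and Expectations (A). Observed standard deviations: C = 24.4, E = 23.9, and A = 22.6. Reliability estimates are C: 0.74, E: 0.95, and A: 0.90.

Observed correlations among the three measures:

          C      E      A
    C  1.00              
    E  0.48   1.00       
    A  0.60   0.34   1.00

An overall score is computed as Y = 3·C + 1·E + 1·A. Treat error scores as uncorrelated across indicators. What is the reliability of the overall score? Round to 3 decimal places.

Var(Y) = 3²·24.4² + 23.9² + 22.6² + 2·[3·24.4·23.9·0.48 + 3·24.4·22.6·0.60 + 23.9·22.6·0.34] = 6440.21 + 4031.98 = 10472.2.
With uncorrelated errors the cross-covariances are all true-score covariance, so they carry over unchanged; only the diagonal terms shrink to ρᵢσᵢ².
True-score variance = [3²·24.4²·0.74 + 23.9²·0.95 + 22.6²·0.90] + 4031.98 = 4967.43 + 4031.98 = 8999.41.
Reliability = 8999.41 / 10472.2 = 0.859.

0.859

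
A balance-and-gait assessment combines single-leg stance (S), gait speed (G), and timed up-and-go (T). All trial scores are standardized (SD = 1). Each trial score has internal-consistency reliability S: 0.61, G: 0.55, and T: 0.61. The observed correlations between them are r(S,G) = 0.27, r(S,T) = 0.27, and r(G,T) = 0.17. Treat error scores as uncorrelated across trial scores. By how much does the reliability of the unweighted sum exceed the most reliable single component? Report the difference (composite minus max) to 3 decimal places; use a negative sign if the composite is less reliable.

0.112

Var(sum) = 3 + 1.42 = 4.42; true-score variance = 1.77 + 1.42 = 3.19; composite reliability = 0.7217.
Max component reliability = 0.6100.
Difference = 0.7217 − 0.6100 = 0.112.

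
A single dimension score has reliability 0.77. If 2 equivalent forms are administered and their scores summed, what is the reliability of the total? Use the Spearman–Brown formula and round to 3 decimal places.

0.870

ρ_k = kρ / (1 + (k−1)ρ) = 2·0.77 / (1 + 1·0.77) = 1.540 / 1.770 = 0.870.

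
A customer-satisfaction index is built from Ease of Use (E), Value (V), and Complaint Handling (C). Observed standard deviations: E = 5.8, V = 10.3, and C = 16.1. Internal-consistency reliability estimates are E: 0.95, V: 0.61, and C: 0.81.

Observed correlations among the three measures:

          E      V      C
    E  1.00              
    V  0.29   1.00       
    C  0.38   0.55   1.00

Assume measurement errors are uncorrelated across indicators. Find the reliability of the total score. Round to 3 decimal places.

Var(E+V+C) = 5.8² + 10.3² + 16.1² + 2·[5.8·10.3·0.29 + 5.8·16.1·0.38 + 10.3·16.1·0.55] = 398.94 + 288.031 = 686.971.
Under uncorrelated errors the observed covariances equal the true-score covariances, so only the own-variance terms attenuate.
True-score variance = [5.8²·0.95 + 10.3²·0.61 + 16.1²·0.81] + 288.031 = 306.633 + 288.031 = 594.664.
Reliability = 594.664 / 686.971 = 0.866.

0.866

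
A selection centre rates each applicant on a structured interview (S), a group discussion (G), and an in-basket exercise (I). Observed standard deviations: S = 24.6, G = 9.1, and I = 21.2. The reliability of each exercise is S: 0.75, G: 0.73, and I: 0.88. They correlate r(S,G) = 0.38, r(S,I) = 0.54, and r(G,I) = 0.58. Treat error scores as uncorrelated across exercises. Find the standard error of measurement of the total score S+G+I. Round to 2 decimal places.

Var(total) = 1137.41 + 957.162 = 2094.57.
True-score variance = 909.829 + 957.162 = 1866.99, so reliability = 0.8913.
Error variance = 2094.57 − 1866.99 = 227.581; SEM = √227.581 = 15.09.

15.09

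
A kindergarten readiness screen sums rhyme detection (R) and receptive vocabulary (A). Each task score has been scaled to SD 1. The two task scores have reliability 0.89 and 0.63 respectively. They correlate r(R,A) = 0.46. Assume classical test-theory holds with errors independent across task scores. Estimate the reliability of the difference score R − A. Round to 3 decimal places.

0.556

Var(R−A) = 1 + 1 − 2·0.46 = 2 − 0.92 = 1.08.
With uncorrelated errors the cross-covariances are all true-score covariance, so they carry over unchanged; only the diagonal terms shrink to ρᵢσᵢ².
True-score variance = [0.89 + 0.63] − 0.92 = 1.52 − 0.92 = 0.6.
Reliability = 0.6 / 1.08 = 0.556.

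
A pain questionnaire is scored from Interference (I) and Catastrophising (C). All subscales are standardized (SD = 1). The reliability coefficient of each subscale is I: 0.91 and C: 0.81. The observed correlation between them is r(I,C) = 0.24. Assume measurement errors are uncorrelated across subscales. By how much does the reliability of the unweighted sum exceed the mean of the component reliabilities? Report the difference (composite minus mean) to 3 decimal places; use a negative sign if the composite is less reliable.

0.027

Var(sum) = 2 + 0.48 = 2.48; true-score variance = 1.72 + 0.48 = 2.2; composite reliability = 0.8871.
Mean component reliability = 0.8600.
Difference = 0.8871 − 0.8600 = 0.027.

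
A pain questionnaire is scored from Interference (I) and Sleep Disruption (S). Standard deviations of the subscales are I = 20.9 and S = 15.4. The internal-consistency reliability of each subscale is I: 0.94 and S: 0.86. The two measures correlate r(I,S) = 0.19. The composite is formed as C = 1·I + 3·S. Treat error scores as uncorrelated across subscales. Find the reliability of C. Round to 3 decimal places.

0.889

Var(C) = 20.9² + 3²·15.4² + 2·[3·20.9·15.4·0.19] = 2571.25 + 366.92 = 2938.17.
Under uncorrelated errors the observed covariances equal the true-score covariances, so only the own-variance terms attenuate.
True-score variance = [20.9²·0.94 + 3²·15.4²·0.86] + 366.92 = 2246.22 + 366.92 = 2613.14.
Reliability = 2613.14 / 2938.17 = 0.889.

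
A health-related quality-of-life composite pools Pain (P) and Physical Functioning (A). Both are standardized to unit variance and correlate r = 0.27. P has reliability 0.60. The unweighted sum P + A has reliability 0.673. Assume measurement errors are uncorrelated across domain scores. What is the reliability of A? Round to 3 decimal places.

Var(P+A) = 2 + 2·0.27 = 2.540.
True-score variance = ρ_P + ρ_A + 2·0.27, so 0.673 = (0.60 + ρ_A + 0.54) / 2.540.
ρ_A = 0.673·2.540 − 0.60 − 0.54 = 0.569.

0.569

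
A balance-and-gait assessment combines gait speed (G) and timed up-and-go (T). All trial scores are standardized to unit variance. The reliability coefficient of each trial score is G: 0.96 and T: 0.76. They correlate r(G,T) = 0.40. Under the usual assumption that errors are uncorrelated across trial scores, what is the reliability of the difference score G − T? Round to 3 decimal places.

0.767

Var(G−T) = 1 + 1 − 2·0.40 = 2 − 0.8 = 1.2.
Because errors are independent across components, Cov(Tᵢ,Tⱼ) = Cov(Xᵢ,Xⱼ); the off-diagonal part of the true-score variance is the same as above.
True-score variance = [0.96 + 0.76] − 0.8 = 1.72 − 0.8 = 0.92.
Reliability = 0.92 / 1.2 = 0.767.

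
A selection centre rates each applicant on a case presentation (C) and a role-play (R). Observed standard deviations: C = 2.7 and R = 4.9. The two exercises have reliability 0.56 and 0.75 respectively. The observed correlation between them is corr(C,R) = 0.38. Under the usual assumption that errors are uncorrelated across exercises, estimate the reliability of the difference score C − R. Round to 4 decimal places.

0.5665

Var(C−R) = 2.7² + 4.9² − 2·2.7·4.9·0.38 = 31.3 − 10.0548 = 21.2452.
Because errors are independent across components, Cov(Tᵢ,Tⱼ) = Cov(Xᵢ,Xⱼ); the off-diagonal part of the true-score variance is the same as above.
True-score variance = [2.7²·0.56 + 4.9²·0.75] − 10.0548 = 22.0899 − 10.0548 = 12.0351.
Reliability = 12.0351 / 21.2452 = 0.5665.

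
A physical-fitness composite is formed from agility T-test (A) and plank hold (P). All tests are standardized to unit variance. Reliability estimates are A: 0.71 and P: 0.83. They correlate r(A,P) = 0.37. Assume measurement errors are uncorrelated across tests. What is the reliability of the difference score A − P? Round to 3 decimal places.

0.635

Var(A−P) = 1 + 1 − 2·0.37 = 2 − 0.74 = 1.26.
Under uncorrelated errors the observed covariances equal the true-score covariances, so only the own-variance terms attenuate.
True-score variance = [0.71 + 0.83] − 0.74 = 1.54 − 0.74 = 0.8.
Reliability = 0.8 / 1.26 = 0.635.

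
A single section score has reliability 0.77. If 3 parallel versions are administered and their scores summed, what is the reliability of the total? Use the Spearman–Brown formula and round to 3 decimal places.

ρ_k = kρ / (1 + (k−1)ρ) = 3·0.77 / (1 + 2·0.77) = 2.310 / 2.540 = 0.909.

0.909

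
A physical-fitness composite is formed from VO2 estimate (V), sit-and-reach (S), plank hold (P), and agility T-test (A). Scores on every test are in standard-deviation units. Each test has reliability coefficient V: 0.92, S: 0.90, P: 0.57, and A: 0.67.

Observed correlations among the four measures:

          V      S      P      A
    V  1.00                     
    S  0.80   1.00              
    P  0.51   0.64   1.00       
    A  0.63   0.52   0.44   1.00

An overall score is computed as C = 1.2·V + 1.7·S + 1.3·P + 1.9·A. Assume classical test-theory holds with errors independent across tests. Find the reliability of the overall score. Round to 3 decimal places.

0.910

Var(C) = 1.2² + 1.7² + 1.3² + 1.9² + 2·[2.04·0.80 + 1.56·0.51 + 2.28·0.63 + 2.21·0.64 + 3.23·0.52 + 2.47·0.44] = 9.63 + 16.0896 = 25.7196.
With uncorrelated errors the cross-covariances are all true-score covariance, so they carry over unchanged; only the diagonal terms shrink to ρᵢσᵢ².
True-score variance = [1.2²·0.92 + 1.7²·0.90 + 1.3²·0.57 + 1.9²·0.67] + 16.0896 = 7.3078 + 16.0896 = 23.3974.
Reliability = 23.3974 / 25.7196 = 0.910.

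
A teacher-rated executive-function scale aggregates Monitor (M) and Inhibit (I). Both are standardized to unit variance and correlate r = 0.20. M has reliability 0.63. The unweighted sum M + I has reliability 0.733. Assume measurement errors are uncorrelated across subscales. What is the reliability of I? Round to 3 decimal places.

Var(M+I) = 2 + 2·0.20 = 2.400.
True-score variance = ρ_M + ρ_I + 2·0.20, so 0.733 = (0.63 + ρ_I + 0.40) / 2.400.
ρ_I = 0.733·2.400 − 0.63 − 0.40 = 0.729.

0.729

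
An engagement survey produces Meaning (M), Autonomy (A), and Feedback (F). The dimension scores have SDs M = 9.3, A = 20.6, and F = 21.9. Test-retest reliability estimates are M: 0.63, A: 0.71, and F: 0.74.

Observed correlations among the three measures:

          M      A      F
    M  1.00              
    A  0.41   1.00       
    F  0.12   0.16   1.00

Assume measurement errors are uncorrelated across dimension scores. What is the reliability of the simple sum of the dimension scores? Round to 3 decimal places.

0.791

Var(M+A+F) = 9.3² + 20.6² + 21.9² + 2·[9.3·20.6·0.41 + 9.3·21.9·0.12 + 20.6·21.9·0.16] = 990.46 + 350.341 = 1340.8.
Because errors are independent across components, Cov(Tᵢ,Tⱼ) = Cov(Xᵢ,Xⱼ); the off-diagonal part of the true-score variance is the same as above.
True-score variance = [9.3²·0.63 + 20.6²·0.71 + 21.9²·0.74] + 350.341 = 710.696 + 350.341 = 1061.04.
Reliability = 1061.04 / 1340.8 = 0.791.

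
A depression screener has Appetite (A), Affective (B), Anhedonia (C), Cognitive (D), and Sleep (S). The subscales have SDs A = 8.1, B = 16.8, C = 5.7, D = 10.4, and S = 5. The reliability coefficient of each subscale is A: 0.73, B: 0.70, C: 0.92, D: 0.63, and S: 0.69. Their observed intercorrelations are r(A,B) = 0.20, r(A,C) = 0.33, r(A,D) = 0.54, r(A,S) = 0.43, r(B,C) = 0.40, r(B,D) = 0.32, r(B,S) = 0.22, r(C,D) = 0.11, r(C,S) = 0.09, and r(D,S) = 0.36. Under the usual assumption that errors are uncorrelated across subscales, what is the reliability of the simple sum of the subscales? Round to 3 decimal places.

Var(A+B+C+D+S) = 8.1² + 16.8² + 5.7² + 10.4² + 5² + 2·[8.1·16.8·0.20 + 8.1·5.7·0.33 + 8.1·10.4·0.54 + 8.1·5·0.43 + 16.8·5.7·0.40 + 16.8·10.4·0.32 + 16.8·5·0.22 + 5.7·10.4·0.11 + 5.7·5·0.09 + 10.4·5·0.36] = 513.5 + 491.714 = 1005.21.
With uncorrelated errors the cross-covariances are all true-score covariance, so they carry over unchanged; only the diagonal terms shrink to ρᵢσᵢ².
True-score variance = [8.1²·0.73 + 16.8²·0.70 + 5.7²·0.92 + 10.4²·0.63 + 5²·0.69] + 491.714 = 360.745 + 491.714 = 852.459.
Reliability = 852.459 / 1005.21 = 0.848.

0.848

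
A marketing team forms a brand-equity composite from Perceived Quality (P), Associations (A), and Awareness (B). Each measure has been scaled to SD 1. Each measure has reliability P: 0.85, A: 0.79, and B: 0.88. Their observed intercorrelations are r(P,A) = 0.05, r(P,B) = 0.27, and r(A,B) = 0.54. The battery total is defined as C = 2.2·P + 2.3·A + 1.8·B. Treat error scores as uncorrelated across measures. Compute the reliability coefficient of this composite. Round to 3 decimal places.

Var(C) = 2.2² + 2.3² + 1.8² + 2·[5.06·0.05 + 3.96·0.27 + 4.14·0.54] = 13.37 + 7.1156 = 20.4856.
Under uncorrelated errors the observed covariances equal the true-score covariances, so only the own-variance terms attenuate.
True-score variance = [2.2²·0.85 + 2.3²·0.79 + 1.8²·0.88] + 7.1156 = 11.1443 + 7.1156 = 18.2599.
Reliability = 18.2599 / 20.4856 = 0.891.

0.891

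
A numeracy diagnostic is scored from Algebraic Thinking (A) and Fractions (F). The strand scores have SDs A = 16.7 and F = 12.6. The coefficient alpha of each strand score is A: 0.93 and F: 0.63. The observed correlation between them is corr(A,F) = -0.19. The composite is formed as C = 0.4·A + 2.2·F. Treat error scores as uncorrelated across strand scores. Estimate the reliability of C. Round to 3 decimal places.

Var(C) = 0.4²·16.7² + 2.2²·12.6² + 2·[0.88·16.7·12.6·(-0.19)] = 813.021 − 70.3644 = 742.656.
With uncorrelated errors the cross-covariances are all true-score covariance, so they carry over unchanged; only the diagonal terms shrink to ρᵢσᵢ².
True-score variance = [0.4²·16.7²·0.93 + 2.2²·12.6²·0.63] − 70.3644 = 525.59 − 70.3644 = 455.225.
Reliability = 455.225 / 742.656 = 0.613.

0.613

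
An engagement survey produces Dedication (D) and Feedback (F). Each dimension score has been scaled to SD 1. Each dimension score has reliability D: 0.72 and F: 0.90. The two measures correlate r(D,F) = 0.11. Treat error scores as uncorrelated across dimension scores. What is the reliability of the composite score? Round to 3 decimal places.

Var(D+F) = 2 + 2·[0.11] = 2 + 0.22 = 2.22.
Because errors are independent across components, Cov(Tᵢ,Tⱼ) = Cov(Xᵢ,Xⱼ); the off-diagonal part of the true-score variance is the same as above.
True-score variance = [0.72 + 0.90] + 0.22 = 1.62 + 0.22 = 1.84.
Reliability = 1.84 / 2.22 = 0.829.

0.829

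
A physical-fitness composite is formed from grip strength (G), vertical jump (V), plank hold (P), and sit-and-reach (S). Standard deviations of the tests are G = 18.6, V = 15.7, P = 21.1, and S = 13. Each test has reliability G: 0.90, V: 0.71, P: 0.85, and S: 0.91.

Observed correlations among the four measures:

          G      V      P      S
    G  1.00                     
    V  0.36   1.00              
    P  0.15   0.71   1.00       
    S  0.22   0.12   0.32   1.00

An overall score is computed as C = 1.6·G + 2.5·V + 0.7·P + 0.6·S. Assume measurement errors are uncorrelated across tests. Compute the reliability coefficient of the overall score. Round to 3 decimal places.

Var(C) = 1.6²·18.6² + 2.5²·15.7² + 0.7²·21.1² + 0.6²·13² + 2·[4·18.6·15.7·0.36 + 1.12·18.6·21.1·0.15 + 0.96·18.6·13·0.22 + 1.75·15.7·21.1·0.71 + 1.5·15.7·13·0.12 + 0.42·21.1·13·0.32] = 2705.21 + 2045.43 = 4750.65.
With uncorrelated errors the cross-covariances are all true-score covariance, so they carry over unchanged; only the diagonal terms shrink to ρᵢσᵢ².
True-score variance = [1.6²·18.6²·0.90 + 2.5²·15.7²·0.71 + 0.7²·21.1²·0.85 + 0.6²·13²·0.91] + 2045.43 = 2131.69 + 2045.43 = 4177.12.
Reliability = 4177.12 / 4750.65 = 0.879.

0.879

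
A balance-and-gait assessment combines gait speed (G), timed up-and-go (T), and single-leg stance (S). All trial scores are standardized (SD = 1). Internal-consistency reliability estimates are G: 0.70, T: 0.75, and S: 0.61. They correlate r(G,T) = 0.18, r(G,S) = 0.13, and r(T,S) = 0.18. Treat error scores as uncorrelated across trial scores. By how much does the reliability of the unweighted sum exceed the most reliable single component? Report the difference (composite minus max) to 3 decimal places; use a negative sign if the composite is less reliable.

Var(sum) = 3 + 0.98 = 3.98; true-score variance = 2.06 + 0.98 = 3.04; composite reliability = 0.7638.
Max component reliability = 0.7500.
Difference = 0.7638 − 0.7500 = 0.014.

0.014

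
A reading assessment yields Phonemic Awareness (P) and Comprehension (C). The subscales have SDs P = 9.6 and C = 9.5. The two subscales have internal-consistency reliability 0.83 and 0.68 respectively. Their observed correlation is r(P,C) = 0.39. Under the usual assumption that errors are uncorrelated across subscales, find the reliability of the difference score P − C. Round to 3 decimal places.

0.600

Var(P−C) = 9.6² + 9.5² − 2·9.6·9.5·0.39 = 182.41 − 71.136 = 111.274.
With uncorrelated errors the cross-covariances are all true-score covariance, so they carry over unchanged; only the diagonal terms shrink to ρᵢσᵢ².
True-score variance = [9.6²·0.83 + 9.5²·0.68] − 71.136 = 137.863 − 71.136 = 66.7268.
Reliability = 66.7268 / 111.274 = 0.600.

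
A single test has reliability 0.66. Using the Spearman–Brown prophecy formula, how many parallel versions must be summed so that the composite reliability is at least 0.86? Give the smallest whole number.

k ≥ ρ*(1−ρ₁)/(ρ₁(1−ρ*)) = 0.86·0.34 / (0.66·0.14) = 3.165.
Smallest integer k = 4.

4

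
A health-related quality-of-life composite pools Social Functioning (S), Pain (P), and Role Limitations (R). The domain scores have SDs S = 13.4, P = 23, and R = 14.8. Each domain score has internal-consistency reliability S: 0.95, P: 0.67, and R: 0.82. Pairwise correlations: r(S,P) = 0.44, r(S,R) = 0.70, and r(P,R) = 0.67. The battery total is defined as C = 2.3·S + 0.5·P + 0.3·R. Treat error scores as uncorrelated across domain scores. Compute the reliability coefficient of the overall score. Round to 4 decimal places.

Var(C) = 2.3²·13.4² + 0.5²·23² + 0.3²·14.8² + 2·[1.15·13.4·23·0.44 + 0.69·13.4·14.8·0.70 + 0.15·23·14.8·0.67] = 1101.84 + 571.896 = 1673.73.
Under uncorrelated errors the observed covariances equal the true-score covariances, so only the own-variance terms attenuate.
True-score variance = [2.3²·13.4²·0.95 + 0.5²·23²·0.67 + 0.3²·14.8²·0.82] + 571.896 = 1007.15 + 571.896 = 1579.05.
Reliability = 1579.05 / 1673.73 = 0.9434.

0.9434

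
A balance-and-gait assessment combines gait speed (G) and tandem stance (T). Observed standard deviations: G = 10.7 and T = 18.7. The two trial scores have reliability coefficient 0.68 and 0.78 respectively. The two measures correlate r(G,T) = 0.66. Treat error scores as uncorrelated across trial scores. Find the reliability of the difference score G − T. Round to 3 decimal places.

Var(G−T) = 10.7² + 18.7² − 2·10.7·18.7·0.66 = 464.18 − 264.119 = 200.061.
With uncorrelated errors the cross-covariances are all true-score covariance, so they carry over unchanged; only the diagonal terms shrink to ρᵢσᵢ².
True-score variance = [10.7²·0.68 + 18.7²·0.78] − 264.119 = 350.611 − 264.119 = 86.4926.
Reliability = 86.4926 / 200.061 = 0.432.

0.432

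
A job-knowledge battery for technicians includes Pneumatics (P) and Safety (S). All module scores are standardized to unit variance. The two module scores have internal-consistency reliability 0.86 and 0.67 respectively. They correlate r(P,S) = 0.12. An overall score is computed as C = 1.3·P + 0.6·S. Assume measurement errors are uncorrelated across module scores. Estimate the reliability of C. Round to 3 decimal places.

0.841

Var(C) = 1.3² + 0.6² + 2·[0.78·0.12] = 2.05 + 0.1872 = 2.2372.
Because errors are independent across components, Cov(Tᵢ,Tⱼ) = Cov(Xᵢ,Xⱼ); the off-diagonal part of the true-score variance is the same as above.
True-score variance = [1.3²·0.86 + 0.6²·0.67] + 0.1872 = 1.6946 + 0.1872 = 1.8818.
Reliability = 1.8818 / 2.2372 = 0.841.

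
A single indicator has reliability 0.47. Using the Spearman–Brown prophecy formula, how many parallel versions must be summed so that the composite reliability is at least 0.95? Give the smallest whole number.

22

k ≥ ρ*(1−ρ₁)/(ρ₁(1−ρ*)) = 0.95·0.53 / (0.47·0.05) = 21.426.
Smallest integer k = 22.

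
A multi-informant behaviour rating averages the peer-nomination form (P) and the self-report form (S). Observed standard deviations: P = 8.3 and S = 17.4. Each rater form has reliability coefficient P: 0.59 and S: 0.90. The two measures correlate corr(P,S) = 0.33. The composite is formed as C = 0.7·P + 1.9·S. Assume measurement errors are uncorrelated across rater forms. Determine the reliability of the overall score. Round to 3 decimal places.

Var(C) = 0.7²·8.3² + 1.9²·17.4² + 2·[1.33·8.3·17.4·0.33] = 1126.72 + 126.772 = 1253.49.
With uncorrelated errors the cross-covariances are all true-score covariance, so they carry over unchanged; only the diagonal terms shrink to ρᵢσᵢ².
True-score variance = [0.7²·8.3²·0.59 + 1.9²·17.4²·0.90] + 126.772 = 1003.58 + 126.772 = 1130.36.
Reliability = 1130.36 / 1253.49 = 0.902.

0.902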